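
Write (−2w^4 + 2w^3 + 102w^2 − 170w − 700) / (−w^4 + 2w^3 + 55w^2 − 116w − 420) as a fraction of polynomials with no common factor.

(2w − 10)/(w − 6)

Euclidean algorithm in ℚ[w]:
  −2w^4 + 2w^3 + 102w^2 − 170w − 700 = (2)(−w^4 + 2w^3 + 55w^2 − 116w − 420) + (−2w^3 − 8w^2 + 62w + 140)
  −w^4 + 2w^3 + 55w^2 − 116w − 420 = ((1/2)w − 3)(−2w^3 − 8w^2 + 62w + 140) + (0)
Last nonzero remainder: −2w^3 − 8w^2 + 62w + 140. Dividing through by −2 gives the monic gcd w^3 + 4w^2 − 31w − 70.
Cancel w^3 + 4w^2 − 31w − 70 from numerator and denominator to get the reduced form.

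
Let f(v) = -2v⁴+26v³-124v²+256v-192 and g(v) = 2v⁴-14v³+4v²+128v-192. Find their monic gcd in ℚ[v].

v³-10v²+32v-32

By polynomial division,
  -2v⁴+26v³-124v²+256v-192 = (-1)(2v⁴-14v³+4v²+128v-192) + (12v³-120v²+384v-384)
  2v⁴-14v³+4v²+128v-192 = ((1/6)v+1/2)(12v³-120v²+384v-384) + (0)
Last nonzero remainder: 12v³-120v²+384v-384. Dividing through by 12 gives the monic gcd v³-10v²+32v-32.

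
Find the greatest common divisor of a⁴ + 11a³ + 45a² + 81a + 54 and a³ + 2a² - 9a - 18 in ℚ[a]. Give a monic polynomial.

a² + 5a + 6

By polynomial division,
  a⁴ + 11a³ + 45a² + 81a + 54 = (a + 9)(a³ + 2a² - 9a - 18) + (36a² + 180a + 216)
  a³ + 2a² - 9a - 18 = ((1/36)a - 1/12)(36a² + 180a + 216) + (0)
Last nonzero remainder: 36a² + 180a + 216. Dividing through by 36 gives the monic gcd a² + 5a + 6.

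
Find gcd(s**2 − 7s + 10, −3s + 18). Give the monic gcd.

Euclidean algorithm in ℚ[s]:
  s**2 − 7s + 10 = (−(1/3)s + 1/3)(−3s + 18) + (4)
  −3s + 18 = (−(3/4)s + 9/2)(4) + (0)
The last nonzero remainder is the constant 4, so the polynomials are coprime and gcd = 1.

1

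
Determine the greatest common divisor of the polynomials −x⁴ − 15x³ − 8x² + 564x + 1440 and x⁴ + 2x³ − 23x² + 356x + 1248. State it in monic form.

Repeated division with remainder:
  −x⁴ − 15x³ − 8x² + 564x + 1440 = (−1)(x⁴ + 2x³ − 23x² + 356x + 1248) + (−13x³ − 31x² + 920x + 2688)
  x⁴ + 2x³ − 23x² + 356x + 1248 = (−(1/13)x + 5/169)(−13x³ − 31x² + 920x + 2688) + ((8228/169)x² + (90508/169)x + 197472/169)
  −13x³ − 31x² + 920x + 2688 = (−(2197/8228)x + 4732/2057)((8228/169)x² + (90508/169)x + 197472/169) + (0)
Last nonzero remainder: (8228/169)x² + (90508/169)x + 197472/169. Dividing through by 8228/169 gives the monic gcd x² + 11x + 24.

x² + 11x + 24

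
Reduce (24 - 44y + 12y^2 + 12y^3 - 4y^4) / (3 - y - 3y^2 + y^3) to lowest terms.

(8 - 4y - 4y^2)/(1 + y)

By polynomial division,
  -4y^4 + 12y^3 + 12y^2 - 44y + 24 = (-4y)(y^3 - 3y^2 - y + 3) + (8y^2 - 32y + 24)
  y^3 - 3y^2 - y + 3 = ((1/8)y + 1/8)(8y^2 - 32y + 24) + (0)
Last nonzero remainder: 8y^2 - 32y + 24. Dividing through by 8 gives the monic gcd y^2 - 4y + 3.
Cancel y^2 - 4y + 3 from numerator and denominator to get the reduced form.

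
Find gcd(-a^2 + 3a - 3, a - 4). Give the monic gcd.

1

Apply the Euclidean algorithm:
  -a^2 + 3a - 3 = (-a - 1)(a - 4) + (-7)
  a - 4 = (-(1/7)a + 4/7)(-7) + (0)
The last nonzero remainder is the constant -7, so the polynomials are coprime and gcd = 1.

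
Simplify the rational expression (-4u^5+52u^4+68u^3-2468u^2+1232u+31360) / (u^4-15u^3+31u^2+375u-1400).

Repeated division with remainder:
  -4u^5+52u^4+68u^3-2468u^2+1232u+31360 = (-4u-8)(u^4-15u^3+31u^2+375u-1400) + (72u^3-720u^2-1368u+20160)
  u^4-15u^3+31u^2+375u-1400 = ((1/72)u-5/72)(72u^3-720u^2-1368u+20160) + (0)
Last nonzero remainder: 72u^3-720u^2-1368u+20160. Dividing through by 72 gives the monic gcd u^3-10u^2-19u+280.
Cancel u^3-10u^2-19u+280 from numerator and denominator to get the reduced form.

(-4u^2+12u+112)/(u-5)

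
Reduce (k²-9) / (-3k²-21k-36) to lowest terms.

(-k+3)/(3k+12)

Repeated division with remainder:
  k²-9 = (-1/3)(-3k²-21k-36) + (-7k-21)
  -3k²-21k-36 = ((3/7)k+12/7)(-7k-21) + (0)
Last nonzero remainder: -7k-21. Dividing through by -7 gives the monic gcd k+3.
Cancel k+3 from numerator and denominator to get the reduced form.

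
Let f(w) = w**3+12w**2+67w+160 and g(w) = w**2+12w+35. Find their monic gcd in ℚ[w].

w+5

Apply the Euclidean algorithm:
  w**3+12w**2+67w+160 = (w)(w**2+12w+35) + (32w+160)
  w**2+12w+35 = ((1/32)w+7/32)(32w+160) + (0)
Last nonzero remainder: 32w+160. Dividing through by 32 gives the monic gcd w+5.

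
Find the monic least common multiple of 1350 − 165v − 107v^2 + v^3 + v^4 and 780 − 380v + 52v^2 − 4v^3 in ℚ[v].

87750 − 24225v − 3955v^2 + 970v^3 − 52v^4 − 9v^5 + v^6

Apply the Euclidean algorithm:
  v^4 + v^3 − 107v^2 − 165v + 1350 = (−(1/4)v − 7/2)(−4v^3 + 52v^2 − 380v + 780) + (−20v^2 − 1300v + 4080)
  −4v^3 + 52v^2 − 380v + 780 = ((1/5)v − 78/5)(−20v^2 − 1300v + 4080) + (−21476v + 64428)
  −20v^2 − 1300v + 4080 = ((5/5369)v + 340/5369)(−21476v + 64428) + (0)
Last nonzero remainder: −21476v + 64428. Dividing through by −21476 gives the monic gcd v − 3.
Then lcm(f, g) = f·g / gcd(f, g); expanding and making the result monic gives the answer.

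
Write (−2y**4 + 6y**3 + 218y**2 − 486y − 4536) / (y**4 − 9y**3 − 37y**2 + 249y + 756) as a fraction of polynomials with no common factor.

(−2y − 18)/(y + 3)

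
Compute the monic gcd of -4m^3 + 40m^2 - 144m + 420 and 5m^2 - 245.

By polynomial division,
  -4m^3 + 40m^2 - 144m + 420 = (-(4/5)m + 8)(5m^2 - 245) + (-340m + 2380)
  5m^2 - 245 = (-(1/68)m - 7/68)(-340m + 2380) + (0)
Last nonzero remainder: -340m + 2380. Dividing through by -340 gives the monic gcd m - 7.

m - 7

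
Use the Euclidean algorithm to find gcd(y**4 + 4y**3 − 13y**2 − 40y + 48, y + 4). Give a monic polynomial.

Euclidean algorithm in ℚ[y]:
  y**4 + 4y**3 − 13y**2 − 40y + 48 = (y**3 − 13y + 12)(y + 4) + (0)
The last nonzero remainder y + 4 is already monic.

y + 4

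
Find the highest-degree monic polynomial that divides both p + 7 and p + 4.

1

Apply the Euclidean algorithm:
  p + 7 = (p + 4) + (3)
  p + 4 = ((1/3)p + 4/3)(3) + (0)
The last nonzero remainder is the constant 3, so the polynomials are coprime and gcd = 1.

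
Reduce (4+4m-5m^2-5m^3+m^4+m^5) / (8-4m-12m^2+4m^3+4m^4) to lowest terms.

(-2-m+m^2)/(-4+4m)

Euclidean algorithm in ℚ[m]:
  m^5+m^4-5m^3-5m^2+4m+4 = ((1/4)m)(4m^4+4m^3-12m^2-4m+8) + (-2m^3-4m^2+2m+4)
  4m^4+4m^3-12m^2-4m+8 = (-2m+2)(-2m^3-4m^2+2m+4) + (0)
Last nonzero remainder: -2m^3-4m^2+2m+4. Dividing through by -2 gives the monic gcd m^3+2m^2-m-2.
Cancel m^3+2m^2-m-2 from numerator and denominator to get the reduced form.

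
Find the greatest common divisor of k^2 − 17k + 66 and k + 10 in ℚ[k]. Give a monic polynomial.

1

Apply the Euclidean algorithm:
  k^2 − 17k + 66 = (k − 27)(k + 10) + (336)
  k + 10 = ((1/336)k + 5/168)(336) + (0)
The last nonzero remainder is the constant 336, so the polynomials are coprime and gcd = 1.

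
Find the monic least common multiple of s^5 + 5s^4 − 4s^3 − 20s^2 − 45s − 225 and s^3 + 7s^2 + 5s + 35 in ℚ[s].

s^6 + 12s^5 + 31s^4 − 48s^3 − 185s^2 − 540s − 1575

Euclidean algorithm in ℚ[s]:
  s^5 + 5s^4 − 4s^3 − 20s^2 − 45s − 225 = (s^2 − 2s + 5)(s^3 + 7s^2 + 5s + 35) + (−80s^2 − 400)
  s^3 + 7s^2 + 5s + 35 = (−(1/80)s − 7/80)(−80s^2 − 400) + (0)
Last nonzero remainder: −80s^2 − 400. Dividing through by −80 gives the monic gcd s^2 + 5.
Then lcm(f, g) = f·g / gcd(f, g); expanding and making the result monic gives the answer.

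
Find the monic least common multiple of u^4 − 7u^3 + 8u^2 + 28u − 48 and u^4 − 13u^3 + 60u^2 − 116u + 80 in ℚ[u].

u^6 − 14u^5 + 67u^4 − 98u^3 − 164u^2 + 616u − 480

Euclidean algorithm in ℚ[u]:
  u^4 − 7u^3 + 8u^2 + 28u − 48 = (u^4 − 13u^3 + 60u^2 − 116u + 80) + (6u^3 − 52u^2 + 144u − 128)
  u^4 − 13u^3 + 60u^2 − 116u + 80 = ((1/6)u − 13/18)(6u^3 − 52u^2 + 144u − 128) + (−(14/9)u^2 + (28/3)u − 112/9)
  6u^3 − 52u^2 + 144u − 128 = (−(27/7)u + 72/7)(−(14/9)u^2 + (28/3)u − 112/9) + (0)
Last nonzero remainder: −(14/9)u^2 + (28/3)u − 112/9. Dividing through by −14/9 gives the monic gcd u^2 − 6u + 8.
Then lcm(f, g) = f·g / gcd(f, g); expanding and making the result monic gives the answer.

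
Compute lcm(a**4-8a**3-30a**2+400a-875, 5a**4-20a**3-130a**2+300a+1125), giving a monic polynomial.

By polynomial division,
  a**4-8a**3-30a**2+400a-875 = (1/5)(5a**4-20a**3-130a**2+300a+1125) + (-4a**3-4a**2+340a-1100)
  5a**4-20a**3-130a**2+300a+1125 = (-(5/4)a+25/4)(-4a**3-4a**2+340a-1100) + (320a**2-3200a+8000)
  -4a**3-4a**2+340a-1100 = (-(1/80)a-11/80)(320a**2-3200a+8000) + (0)
Last nonzero remainder: 320a**2-3200a+8000. Dividing through by 320 gives the monic gcd a**2-10a+25.
Then lcm(f, g) = f·g / gcd(f, g); expanding and making the result monic gives the answer.

a**6-2a**5-69a**4+148a**3+1255a**2-1650a-7875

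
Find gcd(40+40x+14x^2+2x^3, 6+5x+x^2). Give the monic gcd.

2+x

Euclidean algorithm in ℚ[x]:
  2x^3+14x^2+40x+40 = (2x+4)(x^2+5x+6) + (8x+16)
  x^2+5x+6 = ((1/8)x+3/8)(8x+16) + (0)
Last nonzero remainder: 8x+16. Dividing through by 8 gives the monic gcd x+2.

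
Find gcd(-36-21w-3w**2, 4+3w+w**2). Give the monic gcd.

1

Apply the Euclidean algorithm:
  -3w**2-21w-36 = (-3)(w**2+3w+4) + (-12w-24)
  w**2+3w+4 = (-(1/12)w-1/12)(-12w-24) + (2)
  -12w-24 = (-6w-12)(2) + (0)
The last nonzero remainder is the constant 2, so the polynomials are coprime and gcd = 1.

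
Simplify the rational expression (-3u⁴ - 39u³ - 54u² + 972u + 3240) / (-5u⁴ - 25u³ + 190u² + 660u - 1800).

Apply the Euclidean algorithm:
  -3u⁴ - 39u³ - 54u² + 972u + 3240 = (3/5)(-5u⁴ - 25u³ + 190u² + 660u - 1800) + (-24u³ - 168u² + 576u + 4320)
  -5u⁴ - 25u³ + 190u² + 660u - 1800 = ((5/24)u - 5/12)(-24u³ - 168u² + 576u + 4320) + (0)
Last nonzero remainder: -24u³ - 168u² + 576u + 4320. Dividing through by -24 gives the monic gcd u³ + 7u² - 24u - 180.
Cancel u³ + 7u² - 24u - 180 from numerator and denominator to get the reduced form.

(3u + 18)/(5u - 10)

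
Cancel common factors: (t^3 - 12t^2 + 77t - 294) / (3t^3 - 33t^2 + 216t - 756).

(t - 7)/(3t - 18)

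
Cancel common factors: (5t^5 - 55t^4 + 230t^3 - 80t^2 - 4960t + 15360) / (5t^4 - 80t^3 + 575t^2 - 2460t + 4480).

(t^2 - 2t - 24)/(t - 7)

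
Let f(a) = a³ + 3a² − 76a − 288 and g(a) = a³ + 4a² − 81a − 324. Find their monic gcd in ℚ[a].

Euclidean algorithm in ℚ[a]:
  a³ + 3a² − 76a − 288 = (a³ + 4a² − 81a − 324) + (−a² + 5a + 36)
  a³ + 4a² − 81a − 324 = (−a − 9)(−a² + 5a + 36) + (0)
Last nonzero remainder: −a² + 5a + 36. Dividing through by −1 gives the monic gcd a² − 5a − 36.

a² − 5a − 36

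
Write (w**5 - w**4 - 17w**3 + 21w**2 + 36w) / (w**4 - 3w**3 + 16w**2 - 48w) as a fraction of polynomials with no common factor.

Euclidean algorithm in ℚ[w]:
  w**5 - w**4 - 17w**3 + 21w**2 + 36w = (w + 2)(w**4 - 3w**3 + 16w**2 - 48w) + (-27w**3 + 37w**2 + 132w)
  w**4 - 3w**3 + 16w**2 - 48w = (-(1/27)w + 44/729)(-27w**3 + 37w**2 + 132w) + ((13600/729)w**2 - (13600/243)w)
  -27w**3 + 37w**2 + 132w = (-(19683/13600)w - 8019/3400)((13600/729)w**2 - (13600/243)w) + (0)
Last nonzero remainder: (13600/729)w**2 - (13600/243)w. Dividing through by 13600/729 gives the monic gcd w**2 - 3w.
Cancel w**2 - 3w from numerator and denominator to get the reduced form.

(w**3 + 2w**2 - 11w - 12)/(w**2 + 16)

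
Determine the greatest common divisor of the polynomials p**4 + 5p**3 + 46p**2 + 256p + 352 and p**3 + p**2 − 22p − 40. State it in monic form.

p**2 + 6p + 8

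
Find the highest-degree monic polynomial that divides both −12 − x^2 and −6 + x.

Repeated division with remainder:
  −x^2 − 12 = (−x − 6)(x − 6) + (−48)
  x − 6 = (−(1/48)x + 1/8)(−48) + (0)
The last nonzero remainder is the constant −48, so the polynomials are coprime and gcd = 1.

1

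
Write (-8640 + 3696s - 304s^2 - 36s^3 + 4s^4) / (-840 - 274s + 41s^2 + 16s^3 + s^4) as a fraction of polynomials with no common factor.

(216 - 60s + 4s^2)/(21 + 10s + s^2)

By polynomial division,
  4s^4 - 36s^3 - 304s^2 + 3696s - 8640 = (4)(s^4 + 16s^3 + 41s^2 - 274s - 840) + (-100s^3 - 468s^2 + 4792s - 5280)
  s^4 + 16s^3 + 41s^2 - 274s - 840 = (-(1/100)s - 283/2500)(-100s^3 - 468s^2 + 4792s - 5280) + ((22464/625)s^2 + (134784/625)s - 179712/125)
  -100s^3 - 468s^2 + 4792s - 5280 = (-(15625/5616)s + 6875/1872)((22464/625)s^2 + (134784/625)s - 179712/125) + (0)
Last nonzero remainder: (22464/625)s^2 + (134784/625)s - 179712/125. Dividing through by 22464/625 gives the monic gcd s^2 + 6s - 40.
Cancel s^2 + 6s - 40 from numerator and denominator to get the reduced form.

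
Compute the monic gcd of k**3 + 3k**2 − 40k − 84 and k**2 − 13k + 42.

Repeated division with remainder:
  k**3 + 3k**2 − 40k − 84 = (k + 16)(k**2 − 13k + 42) + (126k − 756)
  k**2 − 13k + 42 = ((1/126)k − 1/18)(126k − 756) + (0)
Last nonzero remainder: 126k − 756. Dividing through by 126 gives the monic gcd k − 6.

k − 6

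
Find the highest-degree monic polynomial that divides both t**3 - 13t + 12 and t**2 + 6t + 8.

t + 4

Repeated division with remainder:
  t**3 - 13t + 12 = (t - 6)(t**2 + 6t + 8) + (15t + 60)
  t**2 + 6t + 8 = ((1/15)t + 2/15)(15t + 60) + (0)
Last nonzero remainder: 15t + 60. Dividing through by 15 gives the monic gcd t + 4.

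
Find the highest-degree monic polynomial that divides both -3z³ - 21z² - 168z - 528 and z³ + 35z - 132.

Euclidean algorithm in ℚ[z]:
  -3z³ - 21z² - 168z - 528 = (-3)(z³ + 35z - 132) + (-21z² - 63z - 924)
  z³ + 35z - 132 = (-(1/21)z + 1/7)(-21z² - 63z - 924) + (0)
Last nonzero remainder: -21z² - 63z - 924. Dividing through by -21 gives the monic gcd z² + 3z + 44.

z² + 3z + 44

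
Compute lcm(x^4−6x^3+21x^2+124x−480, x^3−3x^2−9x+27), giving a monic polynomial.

Apply the Euclidean algorithm:
  x^4−6x^3+21x^2+124x−480 = (x−3)(x^3−3x^2−9x+27) + (21x^2+70x−399)
  x^3−3x^2−9x+27 = ((1/21)x−19/63)(21x^2+70x−399) + ((280/9)x−280/3)
  21x^2+70x−399 = ((27/40)x+171/40)((280/9)x−280/3) + (0)
Last nonzero remainder: (280/9)x−280/3. Dividing through by 280/9 gives the monic gcd x−3.
Then lcm(f, g) = f·g / gcd(f, g); expanding and making the result monic gives the answer.

x^6−6x^5+12x^4+178x^3−669x^2−1116x+4320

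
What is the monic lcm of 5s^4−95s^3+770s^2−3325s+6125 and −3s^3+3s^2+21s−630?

Repeated division with remainder:
  5s^4−95s^3+770s^2−3325s+6125 = (−(5/3)s+30)(−3s^3+3s^2+21s−630) + (715s^2−5005s+25025)
  −3s^3+3s^2+21s−630 = (−(3/715)s−18/715)(715s^2−5005s+25025) + (0)
Last nonzero remainder: 715s^2−5005s+25025. Dividing through by 715 gives the monic gcd s^2−7s+35.
Then lcm(f, g) = f·g / gcd(f, g); expanding and making the result monic gives the answer.

s^5−13s^4+40s^3+259s^2−2765s+7350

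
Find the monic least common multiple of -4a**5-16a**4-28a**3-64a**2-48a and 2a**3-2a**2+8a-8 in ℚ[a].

a**6+3a**5+3a**4+9a**3-4a**2-12a

Apply the Euclidean algorithm:
  -4a**5-16a**4-28a**3-64a**2-48a = (-2a**2-10a-16)(2a**3-2a**2+8a-8) + (-32a**2-128)
  2a**3-2a**2+8a-8 = (-(1/16)a+1/16)(-32a**2-128) + (0)
Last nonzero remainder: -32a**2-128. Dividing through by -32 gives the monic gcd a**2+4.
Then lcm(f, g) = f·g / gcd(f, g); expanding and making the result monic gives the answer.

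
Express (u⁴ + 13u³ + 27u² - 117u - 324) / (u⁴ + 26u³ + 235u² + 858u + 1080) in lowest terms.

(u - 3)/(u + 10)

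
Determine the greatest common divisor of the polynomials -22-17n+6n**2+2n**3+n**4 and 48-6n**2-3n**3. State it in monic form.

-2+n

By polynomial division,
  n**4+2n**3+6n**2-17n-22 = (-(1/3)n)(-3n**3-6n**2+48) + (6n**2-n-22)
  -3n**3-6n**2+48 = (-(1/2)n-13/12)(6n**2-n-22) + (-(145/12)n+145/6)
  6n**2-n-22 = (-(72/145)n-132/145)(-(145/12)n+145/6) + (0)
Last nonzero remainder: -(145/12)n+145/6. Dividing through by -145/12 gives the monic gcd n-2.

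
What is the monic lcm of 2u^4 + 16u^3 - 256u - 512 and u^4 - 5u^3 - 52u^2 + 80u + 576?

u^5 - u^4 - 72u^3 - 128u^2 + 896u + 2304

Euclidean algorithm in ℚ[u]:
  2u^4 + 16u^3 - 256u - 512 = (2)(u^4 - 5u^3 - 52u^2 + 80u + 576) + (26u^3 + 104u^2 - 416u - 1664)
  u^4 - 5u^3 - 52u^2 + 80u + 576 = ((1/26)u - 9/26)(26u^3 + 104u^2 - 416u - 1664) + (0)
Last nonzero remainder: 26u^3 + 104u^2 - 416u - 1664. Dividing through by 26 gives the monic gcd u^3 + 4u^2 - 16u - 64.
Then lcm(f, g) = f·g / gcd(f, g); expanding and making the result monic gives the answer.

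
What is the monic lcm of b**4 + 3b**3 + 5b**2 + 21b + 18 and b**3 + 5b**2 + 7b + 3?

Euclidean algorithm in ℚ[b]:
  b**4 + 3b**3 + 5b**2 + 21b + 18 = (b - 2)(b**3 + 5b**2 + 7b + 3) + (8b**2 + 32b + 24)
  b**3 + 5b**2 + 7b + 3 = ((1/8)b + 1/8)(8b**2 + 32b + 24) + (0)
Last nonzero remainder: 8b**2 + 32b + 24. Dividing through by 8 gives the monic gcd b**2 + 4b + 3.
Then lcm(f, g) = f·g / gcd(f, g); expanding and making the result monic gives the answer.

b**5 + 4b**4 + 8b**3 + 26b**2 + 39b + 18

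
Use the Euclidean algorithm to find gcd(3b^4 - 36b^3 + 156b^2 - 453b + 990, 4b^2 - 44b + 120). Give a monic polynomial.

Repeated division with remainder:
  3b^4 - 36b^3 + 156b^2 - 453b + 990 = ((3/4)b^2 - (3/4)b + 33/4)(4b^2 - 44b + 120) + (0)
Last nonzero remainder: 4b^2 - 44b + 120. Dividing through by 4 gives the monic gcd b^2 - 11b + 30.

b^2 - 11b + 30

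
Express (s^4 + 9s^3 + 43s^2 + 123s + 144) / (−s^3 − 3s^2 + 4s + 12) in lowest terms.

Euclidean algorithm in ℚ[s]:
  s^4 + 9s^3 + 43s^2 + 123s + 144 = (−s − 6)(−s^3 − 3s^2 + 4s + 12) + (29s^2 + 159s + 216)
  −s^3 − 3s^2 + 4s + 12 = (−(1/29)s + 72/841)(29s^2 + 159s + 216) + (−(1820/841)s − 5460/841)
  29s^2 + 159s + 216 = (−(24389/1820)s − 15138/455)(−(1820/841)s − 5460/841) + (0)
Last nonzero remainder: −(1820/841)s − 5460/841. Dividing through by −1820/841 gives the monic gcd s + 3.
Cancel s + 3 from numerator and denominator to get the reduced form.

(−s^3 − 6s^2 − 25s − 48)/(s^2 − 4)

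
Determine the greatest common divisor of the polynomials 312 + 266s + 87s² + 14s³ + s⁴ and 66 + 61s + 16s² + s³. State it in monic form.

By polynomial division,
  s⁴ + 14s³ + 87s² + 266s + 312 = (s − 2)(s³ + 16s² + 61s + 66) + (58s² + 322s + 444)
  s³ + 16s² + 61s + 66 = ((1/58)s + 303/1682)(58s² + 322s + 444) + (−(3920/841)s − 11760/841)
  58s² + 322s + 444 = (−(24389/1960)s − 31117/980)(−(3920/841)s − 11760/841) + (0)
Last nonzero remainder: −(3920/841)s − 11760/841. Dividing through by −3920/841 gives the monic gcd s + 3.

3 + s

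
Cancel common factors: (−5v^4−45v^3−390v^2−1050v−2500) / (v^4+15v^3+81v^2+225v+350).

(−5v^2−30v−250)/(v^2+12v+35)

Euclidean algorithm in ℚ[v]:
  −5v^4−45v^3−390v^2−1050v−2500 = (−5)(v^4+15v^3+81v^2+225v+350) + (30v^3+15v^2+75v−750)
  v^4+15v^3+81v^2+225v+350 = ((1/30)v+29/60)(30v^3+15v^2+75v−750) + ((285/4)v^2+(855/4)v+1425/2)
  30v^3+15v^2+75v−750 = ((8/19)v−20/19)((285/4)v^2+(855/4)v+1425/2) + (0)
Last nonzero remainder: (285/4)v^2+(855/4)v+1425/2. Dividing through by 285/4 gives the monic gcd v^2+3v+10.
Cancel v^2+3v+10 from numerator and denominator to get the reduced form.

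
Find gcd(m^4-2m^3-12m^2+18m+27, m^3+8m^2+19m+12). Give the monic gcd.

Euclidean algorithm in ℚ[m]:
  m^4-2m^3-12m^2+18m+27 = (m-10)(m^3+8m^2+19m+12) + (49m^2+196m+147)
  m^3+8m^2+19m+12 = ((1/49)m+4/49)(49m^2+196m+147) + (0)
Last nonzero remainder: 49m^2+196m+147. Dividing through by 49 gives the monic gcd m^2+4m+3.

m^2+4m+3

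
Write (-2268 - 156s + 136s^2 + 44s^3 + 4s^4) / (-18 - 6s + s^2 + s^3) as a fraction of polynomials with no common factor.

Apply the Euclidean algorithm:
  4s^4 + 44s^3 + 136s^2 - 156s - 2268 = (4s + 40)(s^3 + s^2 - 6s - 18) + (120s^2 + 156s - 1548)
  s^3 + s^2 - 6s - 18 = ((1/120)s - 1/400)(120s^2 + 156s - 1548) + ((729/100)s - 2187/100)
  120s^2 + 156s - 1548 = ((4000/243)s + 17200/243)((729/100)s - 2187/100) + (0)
Last nonzero remainder: (729/100)s - 2187/100. Dividing through by 729/100 gives the monic gcd s - 3.
Cancel s - 3 from numerator and denominator to get the reduced form.

(756 + 304s + 56s^2 + 4s^3)/(6 + 4s + s^2)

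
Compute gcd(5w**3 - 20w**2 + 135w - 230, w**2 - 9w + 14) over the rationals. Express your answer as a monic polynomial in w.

w - 2

Apply the Euclidean algorithm:
  5w**3 - 20w**2 + 135w - 230 = (5w + 25)(w**2 - 9w + 14) + (290w - 580)
  w**2 - 9w + 14 = ((1/290)w - 7/290)(290w - 580) + (0)
Last nonzero remainder: 290w - 580. Dividing through by 290 gives the monic gcd w - 2.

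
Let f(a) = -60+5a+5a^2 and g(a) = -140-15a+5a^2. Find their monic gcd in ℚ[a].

Euclidean algorithm in ℚ[a]:
  5a^2+5a-60 = (5a^2-15a-140) + (20a+80)
  5a^2-15a-140 = ((1/4)a-7/4)(20a+80) + (0)
Last nonzero remainder: 20a+80. Dividing through by 20 gives the monic gcd a+4.

4+a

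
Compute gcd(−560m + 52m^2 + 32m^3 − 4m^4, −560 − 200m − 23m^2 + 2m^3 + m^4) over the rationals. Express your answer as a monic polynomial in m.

−28 − 3m + m^2

Euclidean algorithm in ℚ[m]:
  −4m^4 + 32m^3 + 52m^2 − 560m = (−4)(m^4 + 2m^3 − 23m^2 − 200m − 560) + (40m^3 − 40m^2 − 1360m − 2240)
  m^4 + 2m^3 − 23m^2 − 200m − 560 = ((1/40)m + 3/40)(40m^3 − 40m^2 − 1360m − 2240) + (14m^2 − 42m − 392)
  40m^3 − 40m^2 − 1360m − 2240 = ((20/7)m + 40/7)(14m^2 − 42m − 392) + (0)
Last nonzero remainder: 14m^2 − 42m − 392. Dividing through by 14 gives the monic gcd m^2 − 3m − 28.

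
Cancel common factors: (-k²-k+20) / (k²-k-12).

Apply the Euclidean algorithm:
  -k²-k+20 = (-1)(k²-k-12) + (-2k+8)
  k²-k-12 = (-(1/2)k-3/2)(-2k+8) + (0)
Last nonzero remainder: -2k+8. Dividing through by -2 gives the monic gcd k-4.
Cancel k-4 from numerator and denominator to get the reduced form.

(-k-5)/(k+3)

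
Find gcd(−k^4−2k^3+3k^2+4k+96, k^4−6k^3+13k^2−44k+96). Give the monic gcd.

Apply the Euclidean algorithm:
  −k^4−2k^3+3k^2+4k+96 = (−1)(k^4−6k^3+13k^2−44k+96) + (−8k^3+16k^2−40k+192)
  k^4−6k^3+13k^2−44k+96 = (−(1/8)k+1/2)(−8k^3+16k^2−40k+192) + (0)
Last nonzero remainder: −8k^3+16k^2−40k+192. Dividing through by −8 gives the monic gcd k^3−2k^2+5k−24.

k^3−2k^2+5k−24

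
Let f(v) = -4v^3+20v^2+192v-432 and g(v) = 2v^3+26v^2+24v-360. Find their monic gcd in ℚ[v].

v+6

Repeated division with remainder:
  -4v^3+20v^2+192v-432 = (-2)(2v^3+26v^2+24v-360) + (72v^2+240v-1152)
  2v^3+26v^2+24v-360 = ((1/36)v+29/108)(72v^2+240v-1152) + (-(76/9)v-152/3)
  72v^2+240v-1152 = (-(162/19)v+432/19)(-(76/9)v-152/3) + (0)
Last nonzero remainder: -(76/9)v-152/3. Dividing through by -76/9 gives the monic gcd v+6.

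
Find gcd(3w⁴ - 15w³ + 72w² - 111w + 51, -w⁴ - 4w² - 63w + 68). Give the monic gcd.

Euclidean algorithm in ℚ[w]:
  3w⁴ - 15w³ + 72w² - 111w + 51 = (-3)(-w⁴ - 4w² - 63w + 68) + (-15w³ + 60w² - 300w + 255)
  -w⁴ - 4w² - 63w + 68 = ((1/15)w + 4/15)(-15w³ + 60w² - 300w + 255) + (0)
Last nonzero remainder: -15w³ + 60w² - 300w + 255. Dividing through by -15 gives the monic gcd w³ - 4w² + 20w - 17.

w³ - 4w² + 20w - 17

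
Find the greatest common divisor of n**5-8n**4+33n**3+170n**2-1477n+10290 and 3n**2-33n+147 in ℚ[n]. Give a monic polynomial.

n**2-11n+49

Euclidean algorithm in ℚ[n]:
  n**5-8n**4+33n**3+170n**2-1477n+10290 = ((1/3)n**3+n**2+(17/3)n+70)(3n**2-33n+147) + (0)
Last nonzero remainder: 3n**2-33n+147. Dividing through by 3 gives the monic gcd n**2-11n+49.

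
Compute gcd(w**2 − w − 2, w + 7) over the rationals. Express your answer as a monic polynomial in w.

1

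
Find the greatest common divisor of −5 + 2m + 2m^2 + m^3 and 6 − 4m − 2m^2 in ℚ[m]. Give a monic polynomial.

−1 + m

By polynomial division,
  m^3 + 2m^2 + 2m − 5 = (−(1/2)m)(−2m^2 − 4m + 6) + (5m − 5)
  −2m^2 − 4m + 6 = (−(2/5)m − 6/5)(5m − 5) + (0)
Last nonzero remainder: 5m − 5. Dividing through by 5 gives the monic gcd m − 1.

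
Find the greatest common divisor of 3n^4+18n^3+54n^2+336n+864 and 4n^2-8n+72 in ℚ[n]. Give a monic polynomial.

By polynomial division,
  3n^4+18n^3+54n^2+336n+864 = ((3/4)n^2+6n+12)(4n^2-8n+72) + (0)
Last nonzero remainder: 4n^2-8n+72. Dividing through by 4 gives the monic gcd n^2-2n+18.

n^2-2n+18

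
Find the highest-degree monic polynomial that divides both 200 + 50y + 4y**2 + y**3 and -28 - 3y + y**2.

4 + y

Euclidean algorithm in ℚ[y]:
  y**3 + 4y**2 + 50y + 200 = (y + 7)(y**2 - 3y - 28) + (99y + 396)
  y**2 - 3y - 28 = ((1/99)y - 7/99)(99y + 396) + (0)
Last nonzero remainder: 99y + 396. Dividing through by 99 gives the monic gcd y + 4.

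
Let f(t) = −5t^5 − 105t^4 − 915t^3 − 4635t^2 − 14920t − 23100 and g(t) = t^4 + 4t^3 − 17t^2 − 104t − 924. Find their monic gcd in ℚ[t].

By polynomial division,
  −5t^5 − 105t^4 − 915t^3 − 4635t^2 − 14920t − 23100 = (−5t − 85)(t^4 + 4t^3 − 17t^2 − 104t − 924) + (−660t^3 − 6600t^2 − 28380t − 101640)
  t^4 + 4t^3 − 17t^2 − 104t − 924 = (−(1/660)t + 1/110)(−660t^3 − 6600t^2 − 28380t − 101640) + (0)
Last nonzero remainder: −660t^3 − 6600t^2 − 28380t − 101640. Dividing through by −660 gives the monic gcd t^3 + 10t^2 + 43t + 154.

t^3 + 10t^2 + 43t + 154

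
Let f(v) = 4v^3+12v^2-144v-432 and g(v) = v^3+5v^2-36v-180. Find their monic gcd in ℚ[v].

By polynomial division,
  4v^3+12v^2-144v-432 = (4)(v^3+5v^2-36v-180) + (-8v^2+288)
  v^3+5v^2-36v-180 = (-(1/8)v-5/8)(-8v^2+288) + (0)
Last nonzero remainder: -8v^2+288. Dividing through by -8 gives the monic gcd v^2-36.

v^2-36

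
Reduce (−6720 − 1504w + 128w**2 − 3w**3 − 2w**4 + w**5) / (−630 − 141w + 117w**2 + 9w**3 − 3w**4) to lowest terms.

(−192 − 32w − w**3)/(−18 − 3w + 3w**2)

Apply the Euclidean algorithm:
  w**5 − 2w**4 − 3w**3 + 128w**2 − 1504w − 6720 = (−(1/3)w − 1/3)(−3w**4 + 9w**3 + 117w**2 − 141w − 630) + (39w**3 + 120w**2 − 1761w − 6930)
  −3w**4 + 9w**3 + 117w**2 − 141w − 630 = (−(1/13)w + 79/169)(39w**3 + 120w**2 − 1761w − 6930) + (−(12600/169)w**2 + (25200/169)w + 441000/169)
  39w**3 + 120w**2 − 1761w − 6930 = (−(2197/4200)w − 1859/700)(−(12600/169)w**2 + (25200/169)w + 441000/169) + (0)
Last nonzero remainder: −(12600/169)w**2 + (25200/169)w + 441000/169. Dividing through by −12600/169 gives the monic gcd w**2 − 2w − 35.
Cancel w**2 − 2w − 35 from numerator and denominator to get the reduced form.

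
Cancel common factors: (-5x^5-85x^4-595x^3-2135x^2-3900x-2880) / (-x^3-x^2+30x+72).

(5x^3+50x^2+185x+240)/(x-6)

Repeated division with remainder:
  -5x^5-85x^4-595x^3-2135x^2-3900x-2880 = (5x^2+80x+665)(-x^3-x^2+30x+72) + (-4230x^2-29610x-50760)
  -x^3-x^2+30x+72 = ((1/4230)x-1/705)(-4230x^2-29610x-50760) + (0)
Last nonzero remainder: -4230x^2-29610x-50760. Dividing through by -4230 gives the monic gcd x^2+7x+12.
Cancel x^2+7x+12 from numerator and denominator to get the reduced form.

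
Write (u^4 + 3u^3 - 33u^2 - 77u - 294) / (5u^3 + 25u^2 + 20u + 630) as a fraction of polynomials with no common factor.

(u^3 - 4u^2 - 5u - 42)/(5u^2 - 10u + 90)

Apply the Euclidean algorithm:
  u^4 + 3u^3 - 33u^2 - 77u - 294 = ((1/5)u - 2/5)(5u^3 + 25u^2 + 20u + 630) + (-27u^2 - 195u - 42)
  5u^3 + 25u^2 + 20u + 630 = (-(5/27)u + 100/243)(-27u^2 - 195u - 42) + ((7490/81)u + 52430/81)
  -27u^2 - 195u - 42 = (-(2187/7490)u - 243/3745)((7490/81)u + 52430/81) + (0)
Last nonzero remainder: (7490/81)u + 52430/81. Dividing through by 7490/81 gives the monic gcd u + 7.
Cancel u + 7 from numerator and denominator to get the reduced form.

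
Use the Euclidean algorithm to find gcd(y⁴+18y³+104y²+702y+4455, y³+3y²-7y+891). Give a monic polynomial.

y+11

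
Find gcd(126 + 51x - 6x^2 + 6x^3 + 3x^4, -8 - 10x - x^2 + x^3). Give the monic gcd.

Repeated division with remainder:
  3x^4 + 6x^3 - 6x^2 + 51x + 126 = (3x + 9)(x^3 - x^2 - 10x - 8) + (33x^2 + 165x + 198)
  x^3 - x^2 - 10x - 8 = ((1/33)x - 2/11)(33x^2 + 165x + 198) + (14x + 28)
  33x^2 + 165x + 198 = ((33/14)x + 99/14)(14x + 28) + (0)
Last nonzero remainder: 14x + 28. Dividing through by 14 gives the monic gcd x + 2.

2 + x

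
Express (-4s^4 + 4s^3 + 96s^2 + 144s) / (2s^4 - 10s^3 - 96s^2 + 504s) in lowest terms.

(-2s^2 - 10s - 12)/(s^2 + s - 42)

Repeated division with remainder:
  -4s^4 + 4s^3 + 96s^2 + 144s = (-2)(2s^4 - 10s^3 - 96s^2 + 504s) + (-16s^3 - 96s^2 + 1152s)
  2s^4 - 10s^3 - 96s^2 + 504s = (-(1/8)s + 11/8)(-16s^3 - 96s^2 + 1152s) + (180s^2 - 1080s)
  -16s^3 - 96s^2 + 1152s = (-(4/45)s - 16/15)(180s^2 - 1080s) + (0)
Last nonzero remainder: 180s^2 - 1080s. Dividing through by 180 gives the monic gcd s^2 - 6s.
Cancel s^2 - 6s from numerator and denominator to get the reduced form.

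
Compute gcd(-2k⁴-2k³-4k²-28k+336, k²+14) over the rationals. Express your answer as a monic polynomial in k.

k²+14

Euclidean algorithm in ℚ[k]:
  -2k⁴-2k³-4k²-28k+336 = (-2k²-2k+24)(k²+14) + (0)
The last nonzero remainder k²+14 is already monic.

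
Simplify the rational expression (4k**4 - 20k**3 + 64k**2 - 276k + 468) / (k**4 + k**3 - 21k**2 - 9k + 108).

By polynomial division,
  4k**4 - 20k**3 + 64k**2 - 276k + 468 = (4)(k**4 + k**3 - 21k**2 - 9k + 108) + (-24k**3 + 148k**2 - 240k + 36)
  k**4 + k**3 - 21k**2 - 9k + 108 = (-(1/24)k - 43/144)(-24k**3 + 148k**2 - 240k + 36) + ((475/36)k**2 - (475/6)k + 475/4)
  -24k**3 + 148k**2 - 240k + 36 = (-(864/475)k + 144/475)((475/36)k**2 - (475/6)k + 475/4) + (0)
Last nonzero remainder: (475/36)k**2 - (475/6)k + 475/4. Dividing through by 475/36 gives the monic gcd k**2 - 6k + 9.
Cancel k**2 - 6k + 9 from numerator and denominator to get the reduced form.

(4k**2 + 4k + 52)/(k**2 + 7k + 12)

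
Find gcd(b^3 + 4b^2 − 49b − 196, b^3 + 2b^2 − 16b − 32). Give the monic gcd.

b + 4

Repeated division with remainder:
  b^3 + 4b^2 − 49b − 196 = (b^3 + 2b^2 − 16b − 32) + (2b^2 − 33b − 164)
  b^3 + 2b^2 − 16b − 32 = ((1/2)b + 37/4)(2b^2 − 33b − 164) + ((1485/4)b + 1485)
  2b^2 − 33b − 164 = ((8/1485)b − 164/1485)((1485/4)b + 1485) + (0)
Last nonzero remainder: (1485/4)b + 1485. Dividing through by 1485/4 gives the monic gcd b + 4.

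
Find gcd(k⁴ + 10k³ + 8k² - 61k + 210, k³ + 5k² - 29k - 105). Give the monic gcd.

Apply the Euclidean algorithm:
  k⁴ + 10k³ + 8k² - 61k + 210 = (k + 5)(k³ + 5k² - 29k - 105) + (12k² + 189k + 735)
  k³ + 5k² - 29k - 105 = ((1/12)k - 43/48)(12k² + 189k + 735) + ((1265/16)k + 8855/16)
  12k² + 189k + 735 = ((192/1265)k + 336/253)((1265/16)k + 8855/16) + (0)
Last nonzero remainder: (1265/16)k + 8855/16. Dividing through by 1265/16 gives the monic gcd k + 7.

k + 7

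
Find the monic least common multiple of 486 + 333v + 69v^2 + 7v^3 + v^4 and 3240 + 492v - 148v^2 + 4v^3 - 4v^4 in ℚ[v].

By polynomial division,
  v^4 + 7v^3 + 69v^2 + 333v + 486 = (-1/4)(-4v^4 + 4v^3 - 148v^2 + 492v + 3240) + (8v^3 + 32v^2 + 456v + 1296)
  -4v^4 + 4v^3 - 148v^2 + 492v + 3240 = (-(1/2)v + 5/2)(8v^3 + 32v^2 + 456v + 1296) + (0)
Last nonzero remainder: 8v^3 + 32v^2 + 456v + 1296. Dividing through by 8 gives the monic gcd v^3 + 4v^2 + 57v + 162.
Then lcm(f, g) = f·g / gcd(f, g); expanding and making the result monic gives the answer.

-2430 - 1179v - 12v^2 + 34v^3 + 2v^4 + v^5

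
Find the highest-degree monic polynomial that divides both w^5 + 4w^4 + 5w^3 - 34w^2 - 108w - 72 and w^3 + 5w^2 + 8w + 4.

w^2 + 3w + 2

Apply the Euclidean algorithm:
  w^5 + 4w^4 + 5w^3 - 34w^2 - 108w - 72 = (w^2 - w + 2)(w^3 + 5w^2 + 8w + 4) + (-40w^2 - 120w - 80)
  w^3 + 5w^2 + 8w + 4 = (-(1/40)w - 1/20)(-40w^2 - 120w - 80) + (0)
Last nonzero remainder: -40w^2 - 120w - 80. Dividing through by -40 gives the monic gcd w^2 + 3w + 2.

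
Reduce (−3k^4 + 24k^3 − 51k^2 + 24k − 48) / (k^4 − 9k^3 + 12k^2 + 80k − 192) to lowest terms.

Repeated division with remainder:
  −3k^4 + 24k^3 − 51k^2 + 24k − 48 = (−3)(k^4 − 9k^3 + 12k^2 + 80k − 192) + (−3k^3 − 15k^2 + 264k − 624)
  k^4 − 9k^3 + 12k^2 + 80k − 192 = (−(1/3)k + 14/3)(−3k^3 − 15k^2 + 264k − 624) + (170k^2 − 1360k + 2720)
  −3k^3 − 15k^2 + 264k − 624 = (−(3/170)k − 39/170)(170k^2 − 1360k + 2720) + (0)
Last nonzero remainder: 170k^2 − 1360k + 2720. Dividing through by 170 gives the monic gcd k^2 − 8k + 16.
Cancel k^2 − 8k + 16 from numerator and denominator to get the reduced form.

(−3k^2 − 3)/(k^2 − k − 12)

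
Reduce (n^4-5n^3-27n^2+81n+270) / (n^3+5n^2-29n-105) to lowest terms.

By polynomial division,
  n^4-5n^3-27n^2+81n+270 = (n-10)(n^3+5n^2-29n-105) + (52n^2-104n-780)
  n^3+5n^2-29n-105 = ((1/52)n+7/52)(52n^2-104n-780) + (0)
Last nonzero remainder: 52n^2-104n-780. Dividing through by 52 gives the monic gcd n^2-2n-15.
Cancel n^2-2n-15 from numerator and denominator to get the reduced form.

(n^2-3n-18)/(n+7)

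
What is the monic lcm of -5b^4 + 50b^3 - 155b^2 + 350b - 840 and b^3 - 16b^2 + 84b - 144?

b^5 - 16b^4 + 91b^3 - 256b^2 + 588b - 1008

By polynomial division,
  -5b^4 + 50b^3 - 155b^2 + 350b - 840 = (-5b - 30)(b^3 - 16b^2 + 84b - 144) + (-215b^2 + 2150b - 5160)
  b^3 - 16b^2 + 84b - 144 = (-(1/215)b + 6/215)(-215b^2 + 2150b - 5160) + (0)
Last nonzero remainder: -215b^2 + 2150b - 5160. Dividing through by -215 gives the monic gcd b^2 - 10b + 24.
Then lcm(f, g) = f·g / gcd(f, g); expanding and making the result monic gives the answer.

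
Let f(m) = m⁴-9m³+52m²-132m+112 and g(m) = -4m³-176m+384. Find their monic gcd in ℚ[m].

m-2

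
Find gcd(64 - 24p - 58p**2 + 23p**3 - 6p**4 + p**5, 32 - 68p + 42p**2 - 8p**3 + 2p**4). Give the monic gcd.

-16 + 18p - 3p**2 + p**3

Euclidean algorithm in ℚ[p]:
  p**5 - 6p**4 + 23p**3 - 58p**2 - 24p + 64 = ((1/2)p - 1)(2p**4 - 8p**3 + 42p**2 - 68p + 32) + (-6p**3 + 18p**2 - 108p + 96)
  2p**4 - 8p**3 + 42p**2 - 68p + 32 = (-(1/3)p + 1/3)(-6p**3 + 18p**2 - 108p + 96) + (0)
Last nonzero remainder: -6p**3 + 18p**2 - 108p + 96. Dividing through by -6 gives the monic gcd p**3 - 3p**2 + 18p - 16.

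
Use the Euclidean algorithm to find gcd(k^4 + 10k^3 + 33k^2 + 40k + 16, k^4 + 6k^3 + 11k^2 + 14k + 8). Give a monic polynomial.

k^2 + 5k + 4

Repeated division with remainder:
  k^4 + 10k^3 + 33k^2 + 40k + 16 = (k^4 + 6k^3 + 11k^2 + 14k + 8) + (4k^3 + 22k^2 + 26k + 8)
  k^4 + 6k^3 + 11k^2 + 14k + 8 = ((1/4)k + 1/8)(4k^3 + 22k^2 + 26k + 8) + ((7/4)k^2 + (35/4)k + 7)
  4k^3 + 22k^2 + 26k + 8 = ((16/7)k + 8/7)((7/4)k^2 + (35/4)k + 7) + (0)
Last nonzero remainder: (7/4)k^2 + (35/4)k + 7. Dividing through by 7/4 gives the monic gcd k^2 + 5k + 4.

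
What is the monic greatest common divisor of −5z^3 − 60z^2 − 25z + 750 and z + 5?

Apply the Euclidean algorithm:
  −5z^3 − 60z^2 − 25z + 750 = (−5z^2 − 35z + 150)(z + 5) + (0)
The last nonzero remainder z + 5 is already monic.

z + 5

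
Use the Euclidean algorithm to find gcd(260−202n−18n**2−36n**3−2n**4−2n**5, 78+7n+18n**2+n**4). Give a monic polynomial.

13−n+n**2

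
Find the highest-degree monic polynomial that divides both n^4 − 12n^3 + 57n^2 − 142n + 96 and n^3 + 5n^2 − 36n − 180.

Apply the Euclidean algorithm:
  n^4 − 12n^3 + 57n^2 − 142n + 96 = (n − 17)(n^3 + 5n^2 − 36n − 180) + (178n^2 − 574n − 2964)
  n^3 + 5n^2 − 36n − 180 = ((1/178)n + 366/7921)(178n^2 − 574n − 2964) + ((56826/7921)n − 340956/7921)
  178n^2 − 574n − 2964 = ((704969/28413)n + 1956487/28413)((56826/7921)n − 340956/7921) + (0)
Last nonzero remainder: (56826/7921)n − 340956/7921. Dividing through by 56826/7921 gives the monic gcd n − 6.

n − 6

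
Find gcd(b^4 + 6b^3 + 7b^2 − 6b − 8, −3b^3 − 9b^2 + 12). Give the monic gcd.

By polynomial division,
  b^4 + 6b^3 + 7b^2 − 6b − 8 = (−(1/3)b − 1)(−3b^3 − 9b^2 + 12) + (−2b^2 − 2b + 4)
  −3b^3 − 9b^2 + 12 = ((3/2)b + 3)(−2b^2 − 2b + 4) + (0)
Last nonzero remainder: −2b^2 − 2b + 4. Dividing through by −2 gives the monic gcd b^2 + b − 2.

b^2 + b − 2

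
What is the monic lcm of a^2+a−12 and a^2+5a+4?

a^3+2a^2−11a−12

Repeated division with remainder:
  a^2+a−12 = (a^2+5a+4) + (−4a−16)
  a^2+5a+4 = (−(1/4)a−1/4)(−4a−16) + (0)
Last nonzero remainder: −4a−16. Dividing through by −4 gives the monic gcd a+4.
Then lcm(f, g) = f·g / gcd(f, g); expanding and making the result monic gives the answer.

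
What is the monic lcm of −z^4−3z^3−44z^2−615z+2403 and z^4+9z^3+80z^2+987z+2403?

By polynomial division,
  −z^4−3z^3−44z^2−615z+2403 = (−1)(z^4+9z^3+80z^2+987z+2403) + (6z^3+36z^2+372z+4806)
  z^4+9z^3+80z^2+987z+2403 = ((1/6)z+1/2)(6z^3+36z^2+372z+4806) + (0)
Last nonzero remainder: 6z^3+36z^2+372z+4806. Dividing through by 6 gives the monic gcd z^3+6z^2+62z+801.
Then lcm(f, g) = f·g / gcd(f, g); expanding and making the result monic gives the answer.

z^5+6z^4+53z^3+747z^2−558z−7209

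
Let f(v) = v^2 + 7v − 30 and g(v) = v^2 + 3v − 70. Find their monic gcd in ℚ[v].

Apply the Euclidean algorithm:
  v^2 + 7v − 30 = (v^2 + 3v − 70) + (4v + 40)
  v^2 + 3v − 70 = ((1/4)v − 7/4)(4v + 40) + (0)
Last nonzero remainder: 4v + 40. Dividing through by 4 gives the monic gcd v + 10.

v + 10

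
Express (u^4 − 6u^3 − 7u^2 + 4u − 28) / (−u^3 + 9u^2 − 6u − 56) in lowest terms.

By polynomial division,
  u^4 − 6u^3 − 7u^2 + 4u − 28 = (−u − 3)(−u^3 + 9u^2 − 6u − 56) + (14u^2 − 70u − 196)
  −u^3 + 9u^2 − 6u − 56 = (−(1/14)u + 2/7)(14u^2 − 70u − 196) + (0)
Last nonzero remainder: 14u^2 − 70u − 196. Dividing through by 14 gives the monic gcd u^2 − 5u − 14.
Cancel u^2 − 5u − 14 from numerator and denominator to get the reduced form.

(−u^2 + u − 2)/(u − 4)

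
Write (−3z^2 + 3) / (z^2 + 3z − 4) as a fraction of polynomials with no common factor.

(−3z − 3)/(z + 4)

Euclidean algorithm in ℚ[z]:
  −3z^2 + 3 = (−3)(z^2 + 3z − 4) + (9z − 9)
  z^2 + 3z − 4 = ((1/9)z + 4/9)(9z − 9) + (0)
Last nonzero remainder: 9z − 9. Dividing through by 9 gives the monic gcd z − 1.
Cancel z − 1 from numerator and denominator to get the reduced form.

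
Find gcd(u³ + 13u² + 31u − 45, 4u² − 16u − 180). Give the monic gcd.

Euclidean algorithm in ℚ[u]:
  u³ + 13u² + 31u − 45 = ((1/4)u + 17/4)(4u² − 16u − 180) + (144u + 720)
  4u² − 16u − 180 = ((1/36)u − 1/4)(144u + 720) + (0)
Last nonzero remainder: 144u + 720. Dividing through by 144 gives the monic gcd u + 5.

u + 5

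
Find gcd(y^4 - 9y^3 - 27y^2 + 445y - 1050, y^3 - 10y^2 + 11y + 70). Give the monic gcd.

y - 5

By polynomial division,
  y^4 - 9y^3 - 27y^2 + 445y - 1050 = (y + 1)(y^3 - 10y^2 + 11y + 70) + (-28y^2 + 364y - 1120)
  y^3 - 10y^2 + 11y + 70 = (-(1/28)y - 3/28)(-28y^2 + 364y - 1120) + (10y - 50)
  -28y^2 + 364y - 1120 = (-(14/5)y + 112/5)(10y - 50) + (0)
Last nonzero remainder: 10y - 50. Dividing through by 10 gives the monic gcd y - 5.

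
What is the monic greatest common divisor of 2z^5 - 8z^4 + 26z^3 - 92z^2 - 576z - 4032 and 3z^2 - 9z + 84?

Euclidean algorithm in ℚ[z]:
  2z^5 - 8z^4 + 26z^3 - 92z^2 - 576z - 4032 = ((2/3)z^3 - (2/3)z^2 - 12z - 48)(3z^2 - 9z + 84) + (0)
Last nonzero remainder: 3z^2 - 9z + 84. Dividing through by 3 gives the monic gcd z^2 - 3z + 28.

z^2 - 3z + 28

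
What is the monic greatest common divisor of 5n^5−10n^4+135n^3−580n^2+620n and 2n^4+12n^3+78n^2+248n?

n^3+2n^2+31n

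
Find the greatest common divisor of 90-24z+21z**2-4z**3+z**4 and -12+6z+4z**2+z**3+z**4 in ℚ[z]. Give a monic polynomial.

6+z**2

Apply the Euclidean algorithm:
  z**4-4z**3+21z**2-24z+90 = (z**4+z**3+4z**2+6z-12) + (-5z**3+17z**2-30z+102)
  z**4+z**3+4z**2+6z-12 = (-(1/5)z-22/25)(-5z**3+17z**2-30z+102) + ((324/25)z**2+1944/25)
  -5z**3+17z**2-30z+102 = (-(125/324)z+425/324)((324/25)z**2+1944/25) + (0)
Last nonzero remainder: (324/25)z**2+1944/25. Dividing through by 324/25 gives the monic gcd z**2+6.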